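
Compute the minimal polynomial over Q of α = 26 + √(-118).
m_α(x) = x^2 - 52x + 794

From α - 26 = √(-118), squaring gives (α - 26)^2 = -118, i.e. α^2 - 52α + 676 = -118, so α^2 - 52α + 794 = 0. The discriminant of x^2 - 52x + 794 is (-52)^2 - 4·(794) = 2704 - 3176 = -472, and 4·(-118) is not a perfect square in Q since -118 is squarefree and ≠ 1. Hence x^2 - 52x + 794 is irreducible over Q and is the minimal polynomial of α.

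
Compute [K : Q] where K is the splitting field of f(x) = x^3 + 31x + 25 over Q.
[K : Q] = 6

By the rational root test, any rational root of the monic integer polynomial f(x) = x^3 + 31x + 25 must be an integer dividing the constant term 25, i.e. one of ±{1, 5, 25}. Evaluating: f(1) = 57, f(-1) = -7, f(5) = 305, f(-5) = -255, f(25) = 16425, f(-25) = -16375; none is 0, so f has no rational root and is therefore irreducible over Q (a cubic with no linear factor over a field is irreducible). For an irreducible cubic, the Galois group is A_3 or S_3 according as the discriminant disc(f) = -4a^3 - 27b^2 = -4·(31)^3 - 27·(25)^2 = -136039 is or is not a square in Q. Here disc(f) = -136039 is not a perfect square in Q, so the Galois group of f over Q is not contained in A_3 and must be all of S_3. The splitting field has degree |S_3| = 6 over Q, so [K : Q] = 6.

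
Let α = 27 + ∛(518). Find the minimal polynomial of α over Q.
m_α(x) = x^3 - 81x^2 + 2187x - 20201

Set β = α - 27 = ∛(518), so β^3 = 518. Then (α - 27)^3 - 518 = 0, i.e. α is a root of g(x) = (x - 27)^3 - 518 = x^3 - 81x^2 + 2187x - 20201. Since g(x) = h(x - 27) where h(x) = x^3 - 518, and h is irreducible over Q (because 518 is not a perfect cube, so h has no rational root, and a monic cubic with no rational root is irreducible), g is also irreducible (irreducibility is preserved under the substitution x → x - 27). Hence m_α(x) = x^3 - 81x^2 + 2187x - 20201.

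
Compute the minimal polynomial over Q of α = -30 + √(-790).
m_α(x) = x^2 + 60x + 1690

From α + 30 = √(-790), squaring gives (α + 30)^2 = -790, i.e. α^2 + 60α + 900 = -790, so α^2 + 60α + 1690 = 0. The discriminant of x^2 + 60x + 1690 is (60)^2 - 4·(1690) = 3600 - 6760 = -3160, and 4·(-790) is not a perfect square in Q since -790 is squarefree and ≠ 1. Hence x^2 + 60x + 1690 is irreducible over Q and is the minimal polynomial of α.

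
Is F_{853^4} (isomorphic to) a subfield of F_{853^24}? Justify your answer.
Yes: F_{853^4} is a subfield of F_{853^24}

F_{p^m} embeds in F_{p^n} iff m | n (since F_{p^n} is the splitting field of x^(p^n) - x, and F_{p^m} ⊂ F_{p^n} forces p^n to be a power of p^m, i.e. m | n; conversely if m | n then every root of x^(p^m) - x is a root of x^(p^n) - x). Here 4 | 24 (since 24 = 6·4), so F_{853^4} is a subfield of F_{853^24}, and [F_{853^24} : F_{853^4}] = 24/4 = 6.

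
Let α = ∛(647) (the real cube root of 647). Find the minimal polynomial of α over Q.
m_α(x) = x^3 - 647

α satisfies α^3 = 647, so x^3 - 647 annihilates α. By the rational root test, a rational root p/q (in lowest terms) of x^3 - 647 would satisfy p^3 = 647 q^3, forcing q = 1 and p^3 = 647; but 647 is not a perfect cube, contradiction. A monic cubic over Q with no rational root is irreducible (any nontrivial factorization would include a linear factor). Hence x^3 - 647 is the minimal polynomial of α, and in particular [Q(α):Q] = 3.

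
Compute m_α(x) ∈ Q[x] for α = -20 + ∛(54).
m_α(x) = x^3 + 60x^2 + 1200x + 7946

Set β = α + 20 = ∛(54), so β^3 = 54. Then (α + 20)^3 - 54 = 0, i.e. α is a root of g(x) = (x + 20)^3 - 54 = x^3 + 60x^2 + 1200x + 7946. Since g(x) = h(x + 20) where h(x) = x^3 - 54, and h is irreducible over Q (because 54 is not a perfect cube, so h has no rational root, and a monic cubic with no rational root is irreducible), g is also irreducible (irreducibility is preserved under the substitution x → x + 20). Hence m_α(x) = x^3 + 60x^2 + 1200x + 7946.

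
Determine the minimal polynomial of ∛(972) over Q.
m_α(x) = x^3 - 972

α satisfies α^3 = 972, so x^3 - 972 annihilates α. By the rational root test, a rational root p/q (in lowest terms) of x^3 - 972 would satisfy p^3 = 972 q^3, forcing q = 1 and p^3 = 972; but 972 is not a perfect cube, contradiction. A monic cubic over Q with no rational root is irreducible (any nontrivial factorization would include a linear factor). Hence x^3 - 972 is the minimal polynomial of α, and in particular [Q(α):Q] = 3.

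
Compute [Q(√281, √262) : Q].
[Q(√281, √262) : Q] = 4

[Q(√281):Q] = 2 (min poly x^2 - 281, irreducible since 281 is squarefree > 1). For the top step, suppose √262 ∈ Q(√281), say √262 = c + d√281 with c, d ∈ Q. Squaring: 262 = c^2 + 281d^2 + 2cd√281. Since √281 ∉ Q this forces 2cd = 0. If d = 0 then √262 = c ∈ Q, contradicting 262 squarefree > 1. If c = 0 then 262 = 281d^2, so 281·262 = (281d)^2 is a perfect square in Q — but 281·262 = 73622 is not a perfect square (since 281 and 262 are distinct squarefree integers). Contradiction. Hence √262 ∉ Q(√281), so x^2 - 262 stays irreducible over Q(√281) and [Q(√281, √262) : Q(√281)] = 2. By the tower law, [Q(√281, √262) : Q] = 2 · 2 = 4.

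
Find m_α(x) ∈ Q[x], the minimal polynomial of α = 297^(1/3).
m_α(x) = x^3 - 297

α satisfies α^3 = 297, so x^3 - 297 annihilates α. By the rational root test, a rational root p/q (in lowest terms) of x^3 - 297 would satisfy p^3 = 297 q^3, forcing q = 1 and p^3 = 297; but 297 is not a perfect cube, contradiction. A monic cubic over Q with no rational root is irreducible (any nontrivial factorization would include a linear factor). Hence x^3 - 297 is the minimal polynomial of α, and in particular [Q(α):Q] = 3.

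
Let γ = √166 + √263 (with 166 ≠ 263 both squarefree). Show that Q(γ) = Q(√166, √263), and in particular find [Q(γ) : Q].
[Q(γ) : Q] = 4 (equivalently, Q(γ) = Q(√166, √263))

Obviously Q(γ) ⊆ Q(√166, √263), and [Q(√166, √263):Q] = 4 (since 166, 263 are distinct squarefree integers > 1 with 43658 not a perfect square). To show equality we compute the minimal polynomial of γ. From γ = √166 + √263: γ^2 = 166 + 2√(43658) + 263 = 429 + 2√(43658), so γ^2 - 429 = 2√(43658); squaring, (γ^2 - 429)^2 = 4·43658, i.e. γ^4 - 858γ^2 + 184041 - 174632 = 0, i.e. γ^4 - 858γ^2 + 9409 = 0. So γ is a root of x^4 - 858x^2 + 9409. This polynomial is irreducible over Q: it has no rational root (each ±√166 ± √263 is irrational), and any factorization into two quadratics over Q would force √(43658) ∈ Q (pairing opposite roots) or √166, √263 ∈ Q (other pairings), all impossible. Hence [Q(γ):Q] = 4 = [Q(√166, √263):Q], so Q(γ) = Q(√166, √263).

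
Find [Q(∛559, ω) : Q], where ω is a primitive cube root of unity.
[Q(∛559, ω) : Q] = 6

[Q(∛559):Q] = 3 (min poly x^3 - 559, irreducible since 559 is not a perfect cube). [Q(ω):Q] = 2 (min poly x^2 + x + 1). Since Q(∛559) ⊂ R and ω ∉ R, we have ω ∉ Q(∛559), so x^2 + x + 1 remains irreducible over Q(∛559) and [Q(∛559, ω) : Q(∛559)] = 2. By the tower law, [Q(∛559, ω) : Q] = 3 · 2 = 6. (In fact Q(∛559, ω) is the splitting field of x^3 - 559 over Q.)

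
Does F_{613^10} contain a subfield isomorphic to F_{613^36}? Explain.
No: F_{613^36} is not a subfield of F_{613^10}

F_{p^m} embeds in F_{p^n} iff m | n. Here 36 ∤ 10 (since 10 = 0·36 + 10 with remainder 10 ≠ 0), so F_{613^36} is not a subfield of F_{613^10}. Equivalently: if it were, the tower law would give 36 = [F_{613^36}:F_613] dividing [F_{613^10}:F_613] = 10, contradiction.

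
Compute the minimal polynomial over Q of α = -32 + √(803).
m_α(x) = x^2 + 64x + 221

From α + 32 = √(803), squaring gives (α + 32)^2 = 803, i.e. α^2 + 64α + 1024 = 803, so α^2 + 64α + 221 = 0. The discriminant of x^2 + 64x + 221 is (64)^2 - 4·(221) = 4096 - 884 = 3212, and 4·(803) is not a perfect square in Q since 803 is squarefree and ≠ 1. Hence x^2 + 64x + 221 is irreducible over Q and is the minimal polynomial of α.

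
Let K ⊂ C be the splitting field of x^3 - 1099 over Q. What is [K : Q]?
[K : Q] = 6

The roots of x^3 - 1099 are ∛1099, ω∛1099, ω^2∛1099 where ω = e^(2πi/3) is a primitive cube root of unity, so K = Q(∛1099, ω). Now [Q(∛1099):Q] = 3 (since 1099 is not a perfect cube, x^3 - 1099 is irreducible) and [Q(ω):Q] = 2. Both 2 and 3 divide [K:Q], and [K:Q] ≤ 3·2 = 6, so [K:Q] = 6. (Equivalently: Q(∛1099) ⊂ R but ω ∉ R, so [K : Q(∛1099)] = 2.)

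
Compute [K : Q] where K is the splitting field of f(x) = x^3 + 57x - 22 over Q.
[K : Q] = 6

By the rational root test, any rational root of the monic integer polynomial f(x) = x^3 + 57x - 22 must be an integer dividing the constant term -22, i.e. one of ±{1, 2, 11, 22}. Evaluating: f(1) = 36, f(-1) = -80, f(2) = 100, f(-2) = -144, f(11) = 1936, f(-11) = -1980, f(22) = 11880, f(-22) = -11924; none is 0, so f has no rational root and is therefore irreducible over Q (a cubic with no linear factor over a field is irreducible). For an irreducible cubic, the Galois group is A_3 or S_3 according as the discriminant disc(f) = -4a^3 - 27b^2 = -4·(57)^3 - 27·(-22)^2 = -753840 is or is not a square in Q. Here disc(f) = -753840 is not a perfect square in Q, so the Galois group of f over Q is not contained in A_3 and must be all of S_3. The splitting field has degree |S_3| = 6 over Q, so [K : Q] = 6.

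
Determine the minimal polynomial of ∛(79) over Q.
m_α(x) = x^3 - 79

α satisfies α^3 = 79, so x^3 - 79 annihilates α. By the rational root test, a rational root p/q (in lowest terms) of x^3 - 79 would satisfy p^3 = 79 q^3, forcing q = 1 and p^3 = 79; but 79 is not a perfect cube, contradiction. A monic cubic over Q with no rational root is irreducible (any nontrivial factorization would include a linear factor). Hence x^3 - 79 is the minimal polynomial of α, and in particular [Q(α):Q] = 3.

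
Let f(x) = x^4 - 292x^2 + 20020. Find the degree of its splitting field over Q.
[K : Q] = 4

Solving the quadratic in x^2: x^2 = (292 ± √(292^2 - 4·20020))/2 = (292 ± √5184)/2 = (292 ± 72)/2, giving x^2 = 110 or x^2 = 182. So f(x) = (x^2 - 110)(x^2 - 182) and the roots of f are ±√110, ±√182. Hence the splitting field is K = Q(√110, √182). Since 110 and 182 are distinct squarefree integers > 1, their product 20020 is not a perfect square, so √182 ∉ Q(√110). By the tower law [K:Q] = [Q(√110,√182):Q(√110)] · [Q(√110):Q] = 2 · 2 = 4.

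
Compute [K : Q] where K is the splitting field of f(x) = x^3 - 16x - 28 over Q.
[K : Q] = 6

By the rational root test, any rational root of the monic integer polynomial f(x) = x^3 - 16x - 28 must be an integer dividing the constant term -28, i.e. one of ±{1, 2, 4, 7, 14, 28}. Evaluating: f(1) = -43, f(-1) = -13, f(2) = -52, f(-2) = -4, f(4) = -28, f(-4) = -28, f(7) = 203, f(-7) = -259, f(14) = 2492, f(-14) = -2548, f(28) = 21476, f(-28) = -21532; none is 0, so f has no rational root and is therefore irreducible over Q (a cubic with no linear factor over a field is irreducible). For an irreducible cubic, the Galois group is A_3 or S_3 according as the discriminant disc(f) = -4a^3 - 27b^2 = -4·(-16)^3 - 27·(-28)^2 = -4784 is or is not a square in Q. Here disc(f) = -4784 is not a perfect square in Q, so the Galois group of f over Q is not contained in A_3 and must be all of S_3. The splitting field has degree |S_3| = 6 over Q, so [K : Q] = 6.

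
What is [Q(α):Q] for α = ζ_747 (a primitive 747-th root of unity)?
[Q(α):Q] = 492

The minimal polynomial of ζ_747 over Q is the 747-th cyclotomic polynomial Φ_747(x), which is irreducible over Q and has degree φ(747) = 492. Hence [Q(α):Q] = φ(747) = 492.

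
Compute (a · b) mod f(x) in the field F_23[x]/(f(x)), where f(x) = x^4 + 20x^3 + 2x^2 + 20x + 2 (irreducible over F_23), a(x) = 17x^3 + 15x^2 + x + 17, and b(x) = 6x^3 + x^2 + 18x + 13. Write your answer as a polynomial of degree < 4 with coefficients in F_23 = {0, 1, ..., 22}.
a · b ≡ 20x^3 + 13x^2 + 14x + 4 (mod f(x))

Multiply in F_23[x]: a(x)·b(x) = (17x^3 + 15x^2 + x + 17)·(6x^3 + x^2 + 18x + 13) = 10x^6 + 15x^5 + 5x^4 + 19x^3 + 20x + 14. This has degree ≥ 4, so divide by f(x) over F_23: 10x^6 + 15x^5 + 5x^4 + 19x^3 + 20x + 14 = (10x^2 + 22x + 5)·(x^4 + 20x^3 + 2x^2 + 20x + 2) + (20x^3 + 13x^2 + 14x + 4). Hence a·b ≡ 20x^3 + 13x^2 + 14x + 4 (mod f). (F_23[x]/(f) is a field with 23^4 = 279841 elements since f is irreducible of degree 4.)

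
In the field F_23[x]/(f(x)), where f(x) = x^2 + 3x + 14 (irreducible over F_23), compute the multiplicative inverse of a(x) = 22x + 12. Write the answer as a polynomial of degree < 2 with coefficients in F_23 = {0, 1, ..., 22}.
a(x)^(-1) ≡ 7x + 13 (mod f(x))

Since f is irreducible over F_23, F_23[x]/(f) is a field and a(x) ≠ 0 has an inverse. Apply the extended Euclidean algorithm to f(x) and a(x) in F_23[x]: f(x) = (22x + 8)·a(x) + (10). The last nonzero remainder is the constant 10 = gcd(f, a) in F_23. Back-substituting through the division chain expresses 10 = s(x)·a(x) + t(x)·f(x) with s(x) ≡ x + 15 (mod f), so (x + 15)·a(x) ≡ 10 (mod f). Multiplying by 10^(-1) ≡ 7 in F_23 gives a(x)^(-1) ≡ 7·(x + 15) ≡ 7x + 13 (mod f). Check: (22x + 12)·(7x + 13) = 16x^2 + 2x + 18 ≡ 1 (mod x^2 + 3x + 14).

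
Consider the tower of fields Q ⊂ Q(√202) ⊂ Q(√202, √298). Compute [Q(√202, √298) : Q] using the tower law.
[Q(√202, √298) : Q] = 4

[Q(√202):Q] = 2 (min poly x^2 - 202, irreducible since 202 is squarefree > 1). For the top step, suppose √298 ∈ Q(√202), say √298 = c + d√202 with c, d ∈ Q. Squaring: 298 = c^2 + 202d^2 + 2cd√202. Since √202 ∉ Q this forces 2cd = 0. If d = 0 then √298 = c ∈ Q, contradicting 298 squarefree > 1. If c = 0 then 298 = 202d^2, so 202·298 = (202d)^2 is a perfect square in Q — but 202·298 = 60196 is not a perfect square (since 202 and 298 are distinct squarefree integers). Contradiction. Hence √298 ∉ Q(√202), so x^2 - 298 stays irreducible over Q(√202) and [Q(√202, √298) : Q(√202)] = 2. By the tower law, [Q(√202, √298) : Q] = 2 · 2 = 4.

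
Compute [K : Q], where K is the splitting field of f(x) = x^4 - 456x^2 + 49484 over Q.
[K : Q] = 4

Solving the quadratic in x^2: x^2 = (456 ± √(456^2 - 4·49484))/2 = (456 ± √10000)/2 = (456 ± 100)/2, giving x^2 = 178 or x^2 = 278. So f(x) = (x^2 - 178)(x^2 - 278) and the roots of f are ±√178, ±√278. Hence the splitting field is K = Q(√178, √278). Since 178 and 278 are distinct squarefree integers > 1, their product 49484 is not a perfect square, so √278 ∉ Q(√178). By the tower law [K:Q] = [Q(√178,√278):Q(√178)] · [Q(√178):Q] = 2 · 2 = 4.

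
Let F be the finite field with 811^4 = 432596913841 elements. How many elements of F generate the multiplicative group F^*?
There are φ(432596913840) = 85837086720 primitive elements

F_q^* is cyclic of order q - 1 = 432596913840. A cyclic group of order m has exactly φ(m) generators. Here m = 432596913840 = 2^4 · 3^4 · 5 · 7 · 13 · 29 · 41 · 617, so the number of primitive elements is φ(432596913840) = 85837086720.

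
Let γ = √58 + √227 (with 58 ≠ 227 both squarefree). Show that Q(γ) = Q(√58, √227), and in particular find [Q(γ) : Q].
[Q(γ) : Q] = 4 (equivalently, Q(γ) = Q(√58, √227))

Obviously Q(γ) ⊆ Q(√58, √227), and [Q(√58, √227):Q] = 4 (since 58, 227 are distinct squarefree integers > 1 with 13166 not a perfect square). To show equality we compute the minimal polynomial of γ. From γ = √58 + √227: γ^2 = 58 + 2√(13166) + 227 = 285 + 2√(13166), so γ^2 - 285 = 2√(13166); squaring, (γ^2 - 285)^2 = 4·13166, i.e. γ^4 - 570γ^2 + 81225 - 52664 = 0, i.e. γ^4 - 570γ^2 + 28561 = 0. So γ is a root of x^4 - 570x^2 + 28561. This polynomial is irreducible over Q: it has no rational root (each ±√58 ± √227 is irrational), and any factorization into two quadratics over Q would force √(13166) ∈ Q (pairing opposite roots) or √58, √227 ∈ Q (other pairings), all impossible. Hence [Q(γ):Q] = 4 = [Q(√58, √227):Q], so Q(γ) = Q(√58, √227).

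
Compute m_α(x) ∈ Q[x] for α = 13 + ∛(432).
m_α(x) = x^3 - 39x^2 + 507x - 2629

Set β = α - 13 = ∛(432), so β^3 = 432. Then (α - 13)^3 - 432 = 0, i.e. α is a root of g(x) = (x - 13)^3 - 432 = x^3 - 39x^2 + 507x - 2629. Since g(x) = h(x - 13) where h(x) = x^3 - 432, and h is irreducible over Q (because 432 is not a perfect cube, so h has no rational root, and a monic cubic with no rational root is irreducible), g is also irreducible (irreducibility is preserved under the substitution x → x - 13). Hence m_α(x) = x^3 - 39x^2 + 507x - 2629.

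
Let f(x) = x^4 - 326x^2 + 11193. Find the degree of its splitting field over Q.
[K : Q] = 4

Solving the quadratic in x^2: x^2 = (326 ± √(326^2 - 4·11193))/2 = (326 ± √61504)/2 = (326 ± 248)/2, giving x^2 = 39 or x^2 = 287. So f(x) = (x^2 - 39)(x^2 - 287) and the roots of f are ±√39, ±√287. Hence the splitting field is K = Q(√39, √287). Since 39 and 287 are distinct squarefree integers > 1, their product 11193 is not a perfect square, so √287 ∉ Q(√39). By the tower law [K:Q] = [Q(√39,√287):Q(√39)] · [Q(√39):Q] = 2 · 2 = 4.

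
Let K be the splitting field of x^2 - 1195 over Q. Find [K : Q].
[K : Q] = 2

f(x) = x^2 - 1195 factors as (x - √1195)(x + √1195). The splitting field is K = Q(√1195). Since 1195 is squarefree and > 1, it is not a perfect square, so x^2 - 1195 is irreducible over Q and [Q(√1195) : Q] = 2. Hence [K : Q] = 2.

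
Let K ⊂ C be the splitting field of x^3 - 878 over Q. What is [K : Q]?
[K : Q] = 6

The roots of x^3 - 878 are ∛878, ω∛878, ω^2∛878 where ω = e^(2πi/3) is a primitive cube root of unity, so K = Q(∛878, ω). Now [Q(∛878):Q] = 3 (since 878 is not a perfect cube, x^3 - 878 is irreducible) and [Q(ω):Q] = 2. Both 2 and 3 divide [K:Q], and [K:Q] ≤ 3·2 = 6, so [K:Q] = 6. (Equivalently: Q(∛878) ⊂ R but ω ∉ R, so [K : Q(∛878)] = 2.)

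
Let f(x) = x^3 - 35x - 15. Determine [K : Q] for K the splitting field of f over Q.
[K : Q] = 6

By the rational root test, any rational root of the monic integer polynomial f(x) = x^3 - 35x - 15 must be an integer dividing the constant term -15, i.e. one of ±{1, 3, 5, 15}. Evaluating: f(1) = -49, f(-1) = 19, f(3) = -93, f(-3) = 63, f(5) = -65, f(-5) = 35, f(15) = 2835, f(-15) = -2865; none is 0, so f has no rational root and is therefore irreducible over Q (a cubic with no linear factor over a field is irreducible). For an irreducible cubic, the Galois group is A_3 or S_3 according as the discriminant disc(f) = -4a^3 - 27b^2 = -4·(-35)^3 - 27·(-15)^2 = 165425 is or is not a square in Q. Here disc(f) = 165425 is not a perfect square in Q, so the Galois group of f over Q is not contained in A_3 and must be all of S_3. The splitting field has degree |S_3| = 6 over Q, so [K : Q] = 6.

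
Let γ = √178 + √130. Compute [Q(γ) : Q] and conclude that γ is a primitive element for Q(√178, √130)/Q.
[Q(γ) : Q] = 4 (equivalently, Q(γ) = Q(√178, √130))

Obviously Q(γ) ⊆ Q(√178, √130), and [Q(√178, √130):Q] = 4 (since 178, 130 are distinct squarefree integers > 1 with 23140 not a perfect square). To show equality we compute the minimal polynomial of γ. From γ = √178 + √130: γ^2 = 178 + 2√(23140) + 130 = 308 + 2√(23140), so γ^2 - 308 = 2√(23140); squaring, (γ^2 - 308)^2 = 4·23140, i.e. γ^4 - 616γ^2 + 94864 - 92560 = 0, i.e. γ^4 - 616γ^2 + 2304 = 0. So γ is a root of x^4 - 616x^2 + 2304. This polynomial is irreducible over Q: it has no rational root (each ±√178 ± √130 is irrational), and any factorization into two quadratics over Q would force √(23140) ∈ Q (pairing opposite roots) or √178, √130 ∈ Q (other pairings), all impossible. Hence [Q(γ):Q] = 4 = [Q(√178, √130):Q], so Q(γ) = Q(√178, √130).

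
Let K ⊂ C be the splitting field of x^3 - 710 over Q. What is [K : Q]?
[K : Q] = 6

The roots of x^3 - 710 are ∛710, ω∛710, ω^2∛710 where ω = e^(2πi/3) is a primitive cube root of unity, so K = Q(∛710, ω). Now [Q(∛710):Q] = 3 (since 710 is not a perfect cube, x^3 - 710 is irreducible) and [Q(ω):Q] = 2. Both 2 and 3 divide [K:Q], and [K:Q] ≤ 3·2 = 6, so [K:Q] = 6. (Equivalently: Q(∛710) ⊂ R but ω ∉ R, so [K : Q(∛710)] = 2.)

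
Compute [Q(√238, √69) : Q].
[Q(√238, √69) : Q] = 4

[Q(√238):Q] = 2 (min poly x^2 - 238, irreducible since 238 is squarefree > 1). For the top step, suppose √69 ∈ Q(√238), say √69 = c + d√238 with c, d ∈ Q. Squaring: 69 = c^2 + 238d^2 + 2cd√238. Since √238 ∉ Q this forces 2cd = 0. If d = 0 then √69 = c ∈ Q, contradicting 69 squarefree > 1. If c = 0 then 69 = 238d^2, so 238·69 = (238d)^2 is a perfect square in Q — but 238·69 = 16422 is not a perfect square (since 238 and 69 are distinct squarefree integers). Contradiction. Hence √69 ∉ Q(√238), so x^2 - 69 stays irreducible over Q(√238) and [Q(√238, √69) : Q(√238)] = 2. By the tower law, [Q(√238, √69) : Q] = 2 · 2 = 4.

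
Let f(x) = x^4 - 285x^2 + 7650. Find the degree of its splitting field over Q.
[K : Q] = 4

Solving the quadratic in x^2: x^2 = (285 ± √(285^2 - 4·7650))/2 = (285 ± √50625)/2 = (285 ± 225)/2, giving x^2 = 255 or x^2 = 30. So f(x) = (x^2 - 255)(x^2 - 30) and the roots of f are ±√255, ±√30. Hence the splitting field is K = Q(√255, √30). Since 255 and 30 are distinct squarefree integers > 1, their product 7650 is not a perfect square, so √30 ∉ Q(√255). By the tower law [K:Q] = [Q(√255,√30):Q(√255)] · [Q(√255):Q] = 2 · 2 = 4.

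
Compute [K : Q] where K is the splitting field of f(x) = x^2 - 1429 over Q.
[K : Q] = 2

f(x) = x^2 - 1429 factors as (x - √1429)(x + √1429). The splitting field is K = Q(√1429). Since 1429 is squarefree and > 1, it is not a perfect square, so x^2 - 1429 is irreducible over Q and [Q(√1429) : Q] = 2. Hence [K : Q] = 2.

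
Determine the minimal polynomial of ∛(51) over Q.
m_α(x) = x^3 - 51

α satisfies α^3 = 51, so x^3 - 51 annihilates α. By the rational root test, a rational root p/q (in lowest terms) of x^3 - 51 would satisfy p^3 = 51 q^3, forcing q = 1 and p^3 = 51; but 51 is not a perfect cube, contradiction. A monic cubic over Q with no rational root is irreducible (any nontrivial factorization would include a linear factor). Hence x^3 - 51 is the minimal polynomial of α, and in particular [Q(α):Q] = 3.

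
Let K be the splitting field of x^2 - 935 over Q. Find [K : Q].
[K : Q] = 2

f(x) = x^2 - 935 factors as (x - √935)(x + √935). The splitting field is K = Q(√935). Since 935 is squarefree and > 1, it is not a perfect square, so x^2 - 935 is irreducible over Q and [Q(√935) : Q] = 2. Hence [K : Q] = 2.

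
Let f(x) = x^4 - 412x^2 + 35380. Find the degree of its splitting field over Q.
[K : Q] = 4

Solving the quadratic in x^2: x^2 = (412 ± √(412^2 - 4·35380))/2 = (412 ± √28224)/2 = (412 ± 168)/2, giving x^2 = 122 or x^2 = 290. So f(x) = (x^2 - 122)(x^2 - 290) and the roots of f are ±√122, ±√290. Hence the splitting field is K = Q(√122, √290). Since 122 and 290 are distinct squarefree integers > 1, their product 35380 is not a perfect square, so √290 ∉ Q(√122). By the tower law [K:Q] = [Q(√122,√290):Q(√122)] · [Q(√122):Q] = 2 · 2 = 4.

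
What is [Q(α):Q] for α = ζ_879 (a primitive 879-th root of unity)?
[Q(α):Q] = 584

The minimal polynomial of ζ_879 over Q is the 879-th cyclotomic polynomial Φ_879(x), which is irreducible over Q and has degree φ(879) = 584. Hence [Q(α):Q] = φ(879) = 584.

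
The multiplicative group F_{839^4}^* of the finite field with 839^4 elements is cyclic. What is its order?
|F_{839^4}^*| = 495504774240

F_{839^4} has 839^4 = 495504774241 elements; its multiplicative group consists of all nonzero elements, so |F_{839^4}^*| = 495504774241 - 1 = 495504774240. (It is cyclic since any finite subgroup of the multiplicative group of a field is cyclic.)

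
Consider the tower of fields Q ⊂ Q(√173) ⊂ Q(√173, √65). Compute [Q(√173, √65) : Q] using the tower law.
[Q(√173, √65) : Q] = 4

[Q(√173):Q] = 2 (min poly x^2 - 173, irreducible since 173 is squarefree > 1). For the top step, suppose √65 ∈ Q(√173), say √65 = c + d√173 with c, d ∈ Q. Squaring: 65 = c^2 + 173d^2 + 2cd√173. Since √173 ∉ Q this forces 2cd = 0. If d = 0 then √65 = c ∈ Q, contradicting 65 squarefree > 1. If c = 0 then 65 = 173d^2, so 173·65 = (173d)^2 is a perfect square in Q — but 173·65 = 11245 is not a perfect square (since 173 and 65 are distinct squarefree integers). Contradiction. Hence √65 ∉ Q(√173), so x^2 - 65 stays irreducible over Q(√173) and [Q(√173, √65) : Q(√173)] = 2. By the tower law, [Q(√173, √65) : Q] = 2 · 2 = 4.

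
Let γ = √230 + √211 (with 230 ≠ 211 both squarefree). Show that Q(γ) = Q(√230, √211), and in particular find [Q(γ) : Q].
[Q(γ) : Q] = 4 (equivalently, Q(γ) = Q(√230, √211))

Obviously Q(γ) ⊆ Q(√230, √211), and [Q(√230, √211):Q] = 4 (since 230, 211 are distinct squarefree integers > 1 with 48530 not a perfect square). To show equality we compute the minimal polynomial of γ. From γ = √230 + √211: γ^2 = 230 + 2√(48530) + 211 = 441 + 2√(48530), so γ^2 - 441 = 2√(48530); squaring, (γ^2 - 441)^2 = 4·48530, i.e. γ^4 - 882γ^2 + 194481 - 194120 = 0, i.e. γ^4 - 882γ^2 + 361 = 0. So γ is a root of x^4 - 882x^2 + 361. This polynomial is irreducible over Q: it has no rational root (each ±√230 ± √211 is irrational), and any factorization into two quadratics over Q would force √(48530) ∈ Q (pairing opposite roots) or √230, √211 ∈ Q (other pairings), all impossible. Hence [Q(γ):Q] = 4 = [Q(√230, √211):Q], so Q(γ) = Q(√230, √211).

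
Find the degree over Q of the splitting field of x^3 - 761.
[K : Q] = 6

The roots of x^3 - 761 are ∛761, ω∛761, ω^2∛761 where ω = e^(2πi/3) is a primitive cube root of unity, so K = Q(∛761, ω). Now [Q(∛761):Q] = 3 (since 761 is not a perfect cube, x^3 - 761 is irreducible) and [Q(ω):Q] = 2. Both 2 and 3 divide [K:Q], and [K:Q] ≤ 3·2 = 6, so [K:Q] = 6. (Equivalently: Q(∛761) ⊂ R but ω ∉ R, so [K : Q(∛761)] = 2.)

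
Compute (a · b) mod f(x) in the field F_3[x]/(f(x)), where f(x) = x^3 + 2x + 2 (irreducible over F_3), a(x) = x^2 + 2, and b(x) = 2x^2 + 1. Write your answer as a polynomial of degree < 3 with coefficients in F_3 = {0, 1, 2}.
a · b ≡ x^2 + 2x + 2 (mod f(x))

Multiply in F_3[x]: a(x)·b(x) = (x^2 + 2)·(2x^2 + 1) = 2x^4 + 2x^2 + 2. This has degree ≥ 3, so divide by f(x) over F_3: 2x^4 + 2x^2 + 2 = (2x)·(x^3 + 2x + 2) + (x^2 + 2x + 2). Hence a·b ≡ x^2 + 2x + 2 (mod f). (F_3[x]/(f) is a field with 3^3 = 27 elements since f is irreducible of degree 3.)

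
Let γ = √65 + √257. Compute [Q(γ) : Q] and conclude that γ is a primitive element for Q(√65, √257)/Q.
[Q(γ) : Q] = 4 (equivalently, Q(γ) = Q(√65, √257))

Obviously Q(γ) ⊆ Q(√65, √257), and [Q(√65, √257):Q] = 4 (since 65, 257 are distinct squarefree integers > 1 with 16705 not a perfect square). To show equality we compute the minimal polynomial of γ. From γ = √65 + √257: γ^2 = 65 + 2√(16705) + 257 = 322 + 2√(16705), so γ^2 - 322 = 2√(16705); squaring, (γ^2 - 322)^2 = 4·16705, i.e. γ^4 - 644γ^2 + 103684 - 66820 = 0, i.e. γ^4 - 644γ^2 + 36864 = 0. So γ is a root of x^4 - 644x^2 + 36864. This polynomial is irreducible over Q: it has no rational root (each ±√65 ± √257 is irrational), and any factorization into two quadratics over Q would force √(16705) ∈ Q (pairing opposite roots) or √65, √257 ∈ Q (other pairings), all impossible. Hence [Q(γ):Q] = 4 = [Q(√65, √257):Q], so Q(γ) = Q(√65, √257).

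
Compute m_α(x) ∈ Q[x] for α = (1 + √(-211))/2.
m_α(x) = x^2 - x + 53

From 2α - 1 = √(-211), squaring gives (2α - 1)^2 = -211, i.e. 4α^2 - 4α + 1 = -211, so α^2 - α + (1 + 211)/4 = 0. Since -211 ≡ 1 (mod 4), (1 + 211)/4 = 53 ∈ Z. The polynomial x^2 - x + 53 has discriminant 1 - 4·(53) = -211, which is not a perfect square in Q (d = -211 is squarefree and ≠ 1), so x^2 - x + 53 is irreducible over Q. It is the minimal polynomial of α.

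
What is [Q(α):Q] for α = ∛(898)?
[Q(α):Q] = 3

The minimal polynomial of α is x^3 - 898, irreducible over Q since 898 is not a perfect cube (so x^3 - 898 has no rational root). Hence [Q(α):Q] = deg(m_α) = 3.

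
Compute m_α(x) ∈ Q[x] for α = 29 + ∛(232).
m_α(x) = x^3 - 87x^2 + 2523x - 24621

Set β = α - 29 = ∛(232), so β^3 = 232. Then (α - 29)^3 - 232 = 0, i.e. α is a root of g(x) = (x - 29)^3 - 232 = x^3 - 87x^2 + 2523x - 24621. Since g(x) = h(x - 29) where h(x) = x^3 - 232, and h is irreducible over Q (because 232 is not a perfect cube, so h has no rational root, and a monic cubic with no rational root is irreducible), g is also irreducible (irreducibility is preserved under the substitution x → x - 29). Hence m_α(x) = x^3 - 87x^2 + 2523x - 24621.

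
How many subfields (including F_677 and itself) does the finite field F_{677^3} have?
F_{677^3} has 2 subfields

The subfields of F_{p^n} are exactly the fields F_{p^d} for d | n (each is the fixed field of the unique index-d subgroup of Gal(F_{p^n}/F_p) ≅ Z/nZ). The divisors of n = 3 are {1, 3}, giving 2 subfields: F_{677^1}, F_{677^3}.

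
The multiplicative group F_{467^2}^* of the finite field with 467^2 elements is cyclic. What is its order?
|F_{467^2}^*| = 218088

F_{467^2} has 467^2 = 218089 elements; its multiplicative group consists of all nonzero elements, so |F_{467^2}^*| = 218089 - 1 = 218088. (It is cyclic since any finite subgroup of the multiplicative group of a field is cyclic.)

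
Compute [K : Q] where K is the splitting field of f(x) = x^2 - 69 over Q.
[K : Q] = 2

f(x) = x^2 - 69 factors as (x - √69)(x + √69). The splitting field is K = Q(√69). Since 69 is squarefree and > 1, it is not a perfect square, so x^2 - 69 is irreducible over Q and [Q(√69) : Q] = 2. Hence [K : Q] = 2.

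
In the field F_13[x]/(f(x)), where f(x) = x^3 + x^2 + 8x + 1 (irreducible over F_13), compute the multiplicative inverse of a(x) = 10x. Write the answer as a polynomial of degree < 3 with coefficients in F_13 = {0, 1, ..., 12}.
a(x)^(-1) ≡ 9x^2 + 9x + 7 (mod f(x))

Since f is irreducible over F_13, F_13[x]/(f) is a field and a(x) ≠ 0 has an inverse. Apply the extended Euclidean algorithm to f(x) and a(x) in F_13[x]: f(x) = (4x^2 + 4x + 6)·a(x) + (1). The last nonzero remainder is the constant 1 = gcd(f, a) in F_13. Back-substituting through the division chain expresses 1 = s(x)·a(x) + t(x)·f(x) with s(x) ≡ 9x^2 + 9x + 7 (mod f), so a(x)^(-1) ≡ s(x) = 9x^2 + 9x + 7 (mod f). Check: (10x)·(9x^2 + 9x + 7) = 12x^3 + 12x^2 + 5x ≡ 1 (mod x^3 + x^2 + 8x + 1).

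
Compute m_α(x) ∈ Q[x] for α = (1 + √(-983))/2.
m_α(x) = x^2 - x + 246

From 2α - 1 = √(-983), squaring gives (2α - 1)^2 = -983, i.e. 4α^2 - 4α + 1 = -983, so α^2 - α + (1 + 983)/4 = 0. Since -983 ≡ 1 (mod 4), (1 + 983)/4 = 246 ∈ Z. The polynomial x^2 - x + 246 has discriminant 1 - 4·(246) = -983, which is not a perfect square in Q (d = -983 is squarefree and ≠ 1), so x^2 - x + 246 is irreducible over Q. It is the minimal polynomial of α.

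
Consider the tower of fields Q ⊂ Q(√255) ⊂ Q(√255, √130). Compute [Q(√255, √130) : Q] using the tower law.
[Q(√255, √130) : Q] = 4

[Q(√255):Q] = 2 (min poly x^2 - 255, irreducible since 255 is squarefree > 1). For the top step, suppose √130 ∈ Q(√255), say √130 = c + d√255 with c, d ∈ Q. Squaring: 130 = c^2 + 255d^2 + 2cd√255. Since √255 ∉ Q this forces 2cd = 0. If d = 0 then √130 = c ∈ Q, contradicting 130 squarefree > 1. If c = 0 then 130 = 255d^2, so 255·130 = (255d)^2 is a perfect square in Q — but 255·130 = 33150 is not a perfect square (since 255 and 130 are distinct squarefree integers). Contradiction. Hence √130 ∉ Q(√255), so x^2 - 130 stays irreducible over Q(√255) and [Q(√255, √130) : Q(√255)] = 2. By the tower law, [Q(√255, √130) : Q] = 2 · 2 = 4.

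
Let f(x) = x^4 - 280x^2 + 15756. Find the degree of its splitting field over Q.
[K : Q] = 4

Solving the quadratic in x^2: x^2 = (280 ± √(280^2 - 4·15756))/2 = (280 ± √15376)/2 = (280 ± 124)/2, giving x^2 = 78 or x^2 = 202. So f(x) = (x^2 - 78)(x^2 - 202) and the roots of f are ±√78, ±√202. Hence the splitting field is K = Q(√78, √202). Since 78 and 202 are distinct squarefree integers > 1, their product 15756 is not a perfect square, so √202 ∉ Q(√78). By the tower law [K:Q] = [Q(√78,√202):Q(√78)] · [Q(√78):Q] = 2 · 2 = 4.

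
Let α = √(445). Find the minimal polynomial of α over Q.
m_α(x) = x^2 - 445

α satisfies α^2 - 445 = 0, so x^2 - 445 annihilates α. Since d = 445 is squarefree and ≠ 1, it is not a perfect square in Q, so x^2 - 445 has no rational root and is therefore irreducible over Q (a degree-2 polynomial over a field is irreducible iff it has no root). Hence m_α(x) = x^2 - 445.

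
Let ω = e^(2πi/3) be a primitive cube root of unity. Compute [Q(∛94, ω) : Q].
[Q(∛94, ω) : Q] = 6

[Q(∛94):Q] = 3 (min poly x^3 - 94, irreducible since 94 is not a perfect cube). [Q(ω):Q] = 2 (min poly x^2 + x + 1). Since Q(∛94) ⊂ R and ω ∉ R, we have ω ∉ Q(∛94), so x^2 + x + 1 remains irreducible over Q(∛94) and [Q(∛94, ω) : Q(∛94)] = 2. By the tower law, [Q(∛94, ω) : Q] = 3 · 2 = 6. (In fact Q(∛94, ω) is the splitting field of x^3 - 94 over Q.)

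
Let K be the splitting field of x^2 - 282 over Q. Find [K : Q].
[K : Q] = 2

f(x) = x^2 - 282 factors as (x - √282)(x + √282). The splitting field is K = Q(√282). Since 282 is squarefree and > 1, it is not a perfect square, so x^2 - 282 is irreducible over Q and [Q(√282) : Q] = 2. Hence [K : Q] = 2.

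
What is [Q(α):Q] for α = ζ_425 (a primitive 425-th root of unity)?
[Q(α):Q] = 320

The minimal polynomial of ζ_425 over Q is the 425-th cyclotomic polynomial Φ_425(x), which is irreducible over Q and has degree φ(425) = 320. Hence [Q(α):Q] = φ(425) = 320.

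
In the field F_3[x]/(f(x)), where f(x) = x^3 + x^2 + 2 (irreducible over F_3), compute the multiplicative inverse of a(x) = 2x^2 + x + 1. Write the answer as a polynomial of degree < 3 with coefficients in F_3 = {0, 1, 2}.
a(x)^(-1) ≡ x + 2 (mod f(x))

Since f is irreducible over F_3, F_3[x]/(f) is a field and a(x) ≠ 0 has an inverse. Apply the extended Euclidean algorithm to f(x) and a(x) in F_3[x]: f(x) = (2x + 1)·a(x) + (1). The last nonzero remainder is the constant 1 = gcd(f, a) in F_3. Back-substituting through the division chain expresses 1 = s(x)·a(x) + t(x)·f(x) with s(x) ≡ x + 2 (mod f), so a(x)^(-1) ≡ s(x) = x + 2 (mod f). Check: (2x^2 + x + 1)·(x + 2) = 2x^3 + 2x^2 + 2 ≡ 1 (mod x^3 + x^2 + 2).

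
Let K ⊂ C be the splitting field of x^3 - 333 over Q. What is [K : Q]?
[K : Q] = 6

The roots of x^3 - 333 are ∛333, ω∛333, ω^2∛333 where ω = e^(2πi/3) is a primitive cube root of unity, so K = Q(∛333, ω). Now [Q(∛333):Q] = 3 (since 333 is not a perfect cube, x^3 - 333 is irreducible) and [Q(ω):Q] = 2. Both 2 and 3 divide [K:Q], and [K:Q] ≤ 3·2 = 6, so [K:Q] = 6. (Equivalently: Q(∛333) ⊂ R but ω ∉ R, so [K : Q(∛333)] = 2.)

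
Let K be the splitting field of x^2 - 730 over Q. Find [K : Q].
[K : Q] = 2

f(x) = x^2 - 730 factors as (x - √730)(x + √730). The splitting field is K = Q(√730). Since 730 is squarefree and > 1, it is not a perfect square, so x^2 - 730 is irreducible over Q and [Q(√730) : Q] = 2. Hence [K : Q] = 2.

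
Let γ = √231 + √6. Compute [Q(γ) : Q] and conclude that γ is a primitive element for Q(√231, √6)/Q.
[Q(γ) : Q] = 4 (equivalently, Q(γ) = Q(√231, √6))

Obviously Q(γ) ⊆ Q(√231, √6), and [Q(√231, √6):Q] = 4 (since 231, 6 are distinct squarefree integers > 1 with 1386 not a perfect square). To show equality we compute the minimal polynomial of γ. From γ = √231 + √6: γ^2 = 231 + 2√(1386) + 6 = 237 + 2√(1386), so γ^2 - 237 = 2√(1386); squaring, (γ^2 - 237)^2 = 4·1386, i.e. γ^4 - 474γ^2 + 56169 - 5544 = 0, i.e. γ^4 - 474γ^2 + 50625 = 0. So γ is a root of x^4 - 474x^2 + 50625. This polynomial is irreducible over Q: it has no rational root (each ±√231 ± √6 is irrational), and any factorization into two quadratics over Q would force √(1386) ∈ Q (pairing opposite roots) or √231, √6 ∈ Q (other pairings), all impossible. Hence [Q(γ):Q] = 4 = [Q(√231, √6):Q], so Q(γ) = Q(√231, √6).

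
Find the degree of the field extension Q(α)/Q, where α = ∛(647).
[Q(α):Q] = 3

The minimal polynomial of α is x^3 - 647, irreducible over Q since 647 is not a perfect cube (so x^3 - 647 has no rational root). Hence [Q(α):Q] = deg(m_α) = 3.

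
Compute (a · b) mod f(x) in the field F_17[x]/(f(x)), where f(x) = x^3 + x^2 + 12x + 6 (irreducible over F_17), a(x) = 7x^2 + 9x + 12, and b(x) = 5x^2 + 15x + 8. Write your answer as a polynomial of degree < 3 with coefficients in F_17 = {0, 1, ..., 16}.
a · b ≡ 5x^2 + 5x + 1 (mod f(x))

Multiply in F_17[x]: a(x)·b(x) = (7x^2 + 9x + 12)·(5x^2 + 15x + 8) = x^4 + 14x^3 + 13x^2 + 14x + 11. This has degree ≥ 3, so divide by f(x) over F_17: x^4 + 14x^3 + 13x^2 + 14x + 11 = (x + 13)·(x^3 + x^2 + 12x + 6) + (5x^2 + 5x + 1). Hence a·b ≡ 5x^2 + 5x + 1 (mod f). (F_17[x]/(f) is a field with 17^3 = 4913 elements since f is irreducible of degree 3.)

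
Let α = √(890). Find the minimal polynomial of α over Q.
m_α(x) = x^2 - 890

α satisfies α^2 - 890 = 0, so x^2 - 890 annihilates α. Since d = 890 is squarefree and ≠ 1, it is not a perfect square in Q, so x^2 - 890 has no rational root and is therefore irreducible over Q (a degree-2 polynomial over a field is irreducible iff it has no root). Hence m_α(x) = x^2 - 890.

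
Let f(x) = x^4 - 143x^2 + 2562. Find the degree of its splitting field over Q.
[K : Q] = 4

Solving the quadratic in x^2: x^2 = (143 ± √(143^2 - 4·2562))/2 = (143 ± √10201)/2 = (143 ± 101)/2, giving x^2 = 21 or x^2 = 122. So f(x) = (x^2 - 21)(x^2 - 122) and the roots of f are ±√21, ±√122. Hence the splitting field is K = Q(√21, √122). Since 21 and 122 are distinct squarefree integers > 1, their product 2562 is not a perfect square, so √122 ∉ Q(√21). By the tower law [K:Q] = [Q(√21,√122):Q(√21)] · [Q(√21):Q] = 2 · 2 = 4.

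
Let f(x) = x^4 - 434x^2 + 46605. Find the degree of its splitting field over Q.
[K : Q] = 4

Solving the quadratic in x^2: x^2 = (434 ± √(434^2 - 4·46605))/2 = (434 ± √1936)/2 = (434 ± 44)/2, giving x^2 = 239 or x^2 = 195. So f(x) = (x^2 - 239)(x^2 - 195) and the roots of f are ±√239, ±√195. Hence the splitting field is K = Q(√239, √195). Since 239 and 195 are distinct squarefree integers > 1, their product 46605 is not a perfect square, so √195 ∉ Q(√239). By the tower law [K:Q] = [Q(√239,√195):Q(√239)] · [Q(√239):Q] = 2 · 2 = 4.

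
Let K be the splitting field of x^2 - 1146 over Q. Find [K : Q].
[K : Q] = 2

f(x) = x^2 - 1146 factors as (x - √1146)(x + √1146). The splitting field is K = Q(√1146). Since 1146 is squarefree and > 1, it is not a perfect square, so x^2 - 1146 is irreducible over Q and [Q(√1146) : Q] = 2. Hence [K : Q] = 2.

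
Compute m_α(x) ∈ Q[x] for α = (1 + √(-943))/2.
m_α(x) = x^2 - x + 236

From 2α - 1 = √(-943), squaring gives (2α - 1)^2 = -943, i.e. 4α^2 - 4α + 1 = -943, so α^2 - α + (1 + 943)/4 = 0. Since -943 ≡ 1 (mod 4), (1 + 943)/4 = 236 ∈ Z. The polynomial x^2 - x + 236 has discriminant 1 - 4·(236) = -943, which is not a perfect square in Q (d = -943 is squarefree and ≠ 1), so x^2 - x + 236 is irreducible over Q. It is the minimal polynomial of α.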